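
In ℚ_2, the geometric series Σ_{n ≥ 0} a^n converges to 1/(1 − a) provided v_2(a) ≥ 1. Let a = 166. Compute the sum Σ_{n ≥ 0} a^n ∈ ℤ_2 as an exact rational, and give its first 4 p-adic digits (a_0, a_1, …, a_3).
Σ a^n = 1/(1 − a) = -1/165;  first 4 digits = (1, 1, 0, 0)

v_2(a) = 1 ≥ 1, so the series converges in ℤ_2 to 1/(1 − a) = 1/(1 − 166) = -1/165. Expand this rational in ℤ_2: compute digits iteratively via d_i = x_i mod 2, x_{i+1} = (x_i − d_i)/2. The first 4 digits are (1, 1, 0, 0).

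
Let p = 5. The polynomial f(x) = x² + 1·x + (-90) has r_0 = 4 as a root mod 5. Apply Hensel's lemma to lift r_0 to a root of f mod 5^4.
r_3 = 9 (mod 625)

Hensel: r_{i+1} = r_i − f(r_i)·(f′(r_i))^{-1} mod 5^{i+2}, f′(x) = 2x + 1. Iterate:
  r_0 = 4 (mod 5)
  r_1 = 9 (mod 25)
  r_2 = 9 (mod 125)
  r_3 = 9 (mod 625)
Final: r = 9 satisfies f(r) ≡ 0 mod 5^4.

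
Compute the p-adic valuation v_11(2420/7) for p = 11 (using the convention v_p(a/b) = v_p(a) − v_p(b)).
v_11(2420/7) = 2

Factor powers of 11 from the numerator and denominator of the reduced fraction: 2420 = 11^2 · 20 and 7 = 11^0 · 7. Apply v_p(a/b) = v_p(a) − v_p(b): v_11(2420/7) = 2 − 0 = 2.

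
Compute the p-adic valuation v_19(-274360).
v_19(-274360) = 3

v_19(n) is the largest exponent k such that 19^k divides n. Factor out: -274360 = -19^3 · 40. (Sign doesn't affect v_p.) So v_19(-274360) = 3.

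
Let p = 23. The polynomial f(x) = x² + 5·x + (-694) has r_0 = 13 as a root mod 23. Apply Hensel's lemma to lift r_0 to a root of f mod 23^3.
r_2 = 1393 (mod 12167)

Hensel: r_{i+1} = r_i − f(r_i)·(f′(r_i))^{-1} mod 23^{i+2}, f′(x) = 2x + 5. Iterate:
  r_0 = 13 (mod 23)
  r_1 = 335 (mod 529)
  r_2 = 1393 (mod 12167)
Final: r = 1393 satisfies f(r) ≡ 0 mod 23^3.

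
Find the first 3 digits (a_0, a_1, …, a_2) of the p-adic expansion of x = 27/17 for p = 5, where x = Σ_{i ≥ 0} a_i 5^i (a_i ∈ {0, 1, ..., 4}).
(a_0, …, a_2) = (1, 1, 1)

v_5(27/17) = 0 (numerator and denominator both coprime to 5), so x ∈ ℤ_5^×. Compute digits iteratively via a_i = x_i mod 5, x_{i+1} = (x_i − a_i)/5, with x_0 = x:
  x_0 = 27/17;  a_0 = 1;  x_1 = (x_0 − 1)/5 = 2/17
  x_1 = 2/17;  a_1 = 1;  x_2 = (x_1 − 1)/5 = -3/17
  x_2 = -3/17;  a_2 = 1;  x_3 = (x_2 − 1)/5 = -4/17
Digits: (1, 1, 1).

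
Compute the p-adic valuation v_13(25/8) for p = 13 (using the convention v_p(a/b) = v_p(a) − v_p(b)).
v_13(25/8) = 0

Factor powers of 13 from the numerator and denominator of the reduced fraction: 25 = 13^0 · 25 and 8 = 13^0 · 8. Apply v_p(a/b) = v_p(a) − v_p(b): v_13(25/8) = 0 − 0 = 0.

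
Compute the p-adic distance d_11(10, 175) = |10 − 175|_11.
d_11(10, 175) = 1/11

Step 1 — x − y = 10 − 175 = -165. Step 2 — v_11(-165) = 1 (factor: -165 = −(11^1 · 15); the sign does not affect v_p). Step 3 — |x − y|_11 = 11^{-1} = 1/11.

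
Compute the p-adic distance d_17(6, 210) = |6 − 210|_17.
d_17(6, 210) = 1/17

Step 1 — x − y = 6 − 210 = -204. Step 2 — v_17(-204) = 1 (factor: -204 = −(17^1 · 12); the sign does not affect v_p). Step 3 — |x − y|_17 = 17^{-1} = 1/17.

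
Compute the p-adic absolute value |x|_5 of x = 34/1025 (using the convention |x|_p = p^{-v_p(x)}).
|34/1025|_5 = 25

Step 1 — compute v_5(x) by factoring powers of 5 out of the numerator and denominator: v_5(34/1025) = -2. Step 2 — apply |x|_p = p^{-v_p(x)} = 5^{2} = 25.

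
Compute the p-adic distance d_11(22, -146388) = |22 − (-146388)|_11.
d_11(22, -146388) = 1/14641

Step 1 — x − y = 22 − (-146388) = 146410. Step 2 — v_11(146410) = 4 (factor: 146410 = (11^4 · 10); the sign does not affect v_p). Step 3 — |x − y|_11 = 11^{-4} = 1/14641.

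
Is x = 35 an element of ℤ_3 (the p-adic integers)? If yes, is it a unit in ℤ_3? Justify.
x ∈ ℤ_3^× (unit); v_3(x) = 0

ℤ_3 = {x ∈ ℚ_3 : v_3(x) ≥ 0} and ℤ_3^× = {x ∈ ℤ_3 : v_3(x) = 0}. Here v_3(35) = v_3(num) − v_3(den) = 0; compare against these criteria.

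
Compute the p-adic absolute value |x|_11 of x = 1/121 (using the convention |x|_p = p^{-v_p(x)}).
|1/121|_11 = 121

Step 1 — compute v_11(x) by factoring powers of 11 out of the numerator and denominator: v_11(1/121) = -2. Step 2 — apply |x|_p = p^{-v_p(x)} = 11^{2} = 121.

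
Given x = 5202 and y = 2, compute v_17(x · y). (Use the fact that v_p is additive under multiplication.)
v_17(10404) = 2

v_p(x) = 2 (factor: 5202 = 17^2 · 18); v_p(y) = 0 (factor: 2 = 17^0 · 2). Additivity: v_p(xy) = v_p(x) + v_p(y) = 2 + 0 = 2. (Direct check: xy = 10404 = 17^2 · (36).)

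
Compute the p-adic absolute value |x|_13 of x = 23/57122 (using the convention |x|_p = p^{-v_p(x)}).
|23/57122|_13 = 28561

Step 1 — compute v_13(x) by factoring powers of 13 out of the numerator and denominator: v_13(23/57122) = -4. Step 2 — apply |x|_p = p^{-v_p(x)} = 13^{4} = 28561.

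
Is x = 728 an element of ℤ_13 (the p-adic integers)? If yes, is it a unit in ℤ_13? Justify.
x ∈ ℤ_13 but not a unit; v_13(x) = 1 > 0

ℤ_13 = {x ∈ ℚ_13 : v_13(x) ≥ 0} and ℤ_13^× = {x ∈ ℤ_13 : v_13(x) = 0}. Here v_13(728) = v_13(num) − v_13(den) = 1; compare against these criteria.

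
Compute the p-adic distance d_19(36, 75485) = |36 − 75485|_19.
d_19(36, 75485) = 1/6859

Step 1 — x − y = 36 − 75485 = -75449. Step 2 — v_19(-75449) = 3 (factor: -75449 = −(19^3 · 11); the sign does not affect v_p). Step 3 — |x − y|_19 = 19^{-3} = 1/6859.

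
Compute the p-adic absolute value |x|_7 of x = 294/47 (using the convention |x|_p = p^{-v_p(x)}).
|294/47|_7 = 1/49

Step 1 — compute v_7(x) by factoring powers of 7 out of the numerator and denominator: v_7(294/47) = 2. Step 2 — apply |x|_p = p^{-v_p(x)} = 7^{-2} = 1/49.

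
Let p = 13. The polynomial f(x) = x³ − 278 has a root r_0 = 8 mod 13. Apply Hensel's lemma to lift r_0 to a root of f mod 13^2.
r_1 = 86 (mod 169)

Hensel: r_{i+1} = r_i − f(r_i)/f′(r_i) mod 13^{i+2}, where f′(x) = 3x². Iterate:
  r_0 = 8 (mod 13)
  r_1 = 86 (mod 169)
Final: r = 86 with f(r) ≡ 0 mod 13^2.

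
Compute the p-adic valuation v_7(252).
v_7(252) = 1

v_7(n) is the largest exponent k such that 7^k divides n. Factor out: 252 = 7^1 · 36. (Sign doesn't affect v_p.) So v_7(252) = 1.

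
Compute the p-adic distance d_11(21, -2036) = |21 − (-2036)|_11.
d_11(21, -2036) = 1/121

Step 1 — x − y = 21 − (-2036) = 2057. Step 2 — v_11(2057) = 2 (factor: 2057 = (11^2 · 17); the sign does not affect v_p). Step 3 — |x − y|_11 = 11^{-2} = 1/121.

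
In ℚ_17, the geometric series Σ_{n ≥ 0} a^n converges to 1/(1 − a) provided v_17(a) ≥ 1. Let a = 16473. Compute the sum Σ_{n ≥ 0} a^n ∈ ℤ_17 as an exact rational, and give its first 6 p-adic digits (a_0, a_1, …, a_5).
Σ a^n = 1/(1 − a) = -1/16472;  first 6 digits = (1, 0, 6, 3, 2, 4)

v_17(a) = 2 ≥ 1, so the series converges in ℤ_17 to 1/(1 − a) = 1/(1 − 16473) = -1/16472. Expand this rational in ℤ_17: compute digits iteratively via d_i = x_i mod 17, x_{i+1} = (x_i − d_i)/17. The first 6 digits are (1, 0, 6, 3, 2, 4).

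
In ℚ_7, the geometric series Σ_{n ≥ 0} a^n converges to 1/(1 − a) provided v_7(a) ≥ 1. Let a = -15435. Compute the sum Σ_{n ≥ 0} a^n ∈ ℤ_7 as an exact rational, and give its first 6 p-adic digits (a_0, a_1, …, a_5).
Σ a^n = 1/(1 − a) = 1/15436;  first 6 digits = (1, 0, 0, 4, 0, 6)

v_7(a) = 3 ≥ 1, so the series converges in ℤ_7 to 1/(1 − a) = 1/(1 − (-15435)) = 1/15436. Expand this rational in ℤ_7: compute digits iteratively via d_i = x_i mod 7, x_{i+1} = (x_i − d_i)/7. The first 6 digits are (1, 0, 0, 4, 0, 6).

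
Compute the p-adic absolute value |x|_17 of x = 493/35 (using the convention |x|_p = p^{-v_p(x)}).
|493/35|_17 = 1/17

Step 1 — compute v_17(x) by factoring powers of 17 out of the numerator and denominator: v_17(493/35) = 1. Step 2 — apply |x|_p = p^{-v_p(x)} = 17^{-1} = 1/17.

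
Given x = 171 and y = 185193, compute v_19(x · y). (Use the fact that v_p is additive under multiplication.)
v_19(31668003) = 4

v_p(x) = 1 (factor: 171 = 19^1 · 9); v_p(y) = 3 (factor: 185193 = 19^3 · 27). Additivity: v_p(xy) = v_p(x) + v_p(y) = 1 + 3 = 4. (Direct check: xy = 31668003 = 19^4 · (243).)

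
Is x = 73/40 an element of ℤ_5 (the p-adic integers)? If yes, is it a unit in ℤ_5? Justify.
x ∉ ℤ_5 (v_5(x) = -1 < 0)

ℤ_5 = {x ∈ ℚ_5 : v_5(x) ≥ 0} and ℤ_5^× = {x ∈ ℤ_5 : v_5(x) = 0}. Here v_5(73/40) = v_5(num) − v_5(den) = -1; compare against these criteria.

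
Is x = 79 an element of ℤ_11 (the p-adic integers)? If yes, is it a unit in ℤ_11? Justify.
x ∈ ℤ_11^× (unit); v_11(x) = 0

ℤ_11 = {x ∈ ℚ_11 : v_11(x) ≥ 0} and ℤ_11^× = {x ∈ ℤ_11 : v_11(x) = 0}. Here v_11(79) = v_11(num) − v_11(den) = 0; compare against these criteria.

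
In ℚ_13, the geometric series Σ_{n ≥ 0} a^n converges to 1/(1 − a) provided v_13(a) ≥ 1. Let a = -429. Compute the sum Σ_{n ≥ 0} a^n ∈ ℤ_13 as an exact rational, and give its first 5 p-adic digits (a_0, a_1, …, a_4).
Σ a^n = 1/(1 − a) = 1/430;  first 5 digits = (1, 6, 7, 0, 7)

v_13(a) = 1 ≥ 1, so the series converges in ℤ_13 to 1/(1 − a) = 1/(1 − (-429)) = 1/430. Expand this rational in ℤ_13: compute digits iteratively via d_i = x_i mod 13, x_{i+1} = (x_i − d_i)/13. The first 5 digits are (1, 6, 7, 0, 7).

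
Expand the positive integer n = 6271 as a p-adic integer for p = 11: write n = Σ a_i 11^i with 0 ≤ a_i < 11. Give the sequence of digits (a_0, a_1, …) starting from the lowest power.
(a_0, a_1, …) = (1, 9, 7, 4)

Repeated division by 11 gives the digits low-to-high: 6271 = 1 + 9·11^1 + 7·11^2 + 4·11^3. Digit sequence: (1, 9, 7, 4).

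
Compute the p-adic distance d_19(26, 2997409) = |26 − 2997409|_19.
d_19(26, 2997409) = 1/130321

Step 1 — x − y = 26 − 2997409 = -2997383. Step 2 — v_19(-2997383) = 4 (factor: -2997383 = −(19^4 · 23); the sign does not affect v_p). Step 3 — |x − y|_19 = 19^{-4} = 1/130321.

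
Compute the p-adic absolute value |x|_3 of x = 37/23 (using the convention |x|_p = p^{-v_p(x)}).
|37/23|_3 = 1

Step 1 — compute v_3(x) by factoring powers of 3 out of the numerator and denominator: v_3(37/23) = 0. Step 2 — apply |x|_p = p^{-v_p(x)} = 3^{0} = 1.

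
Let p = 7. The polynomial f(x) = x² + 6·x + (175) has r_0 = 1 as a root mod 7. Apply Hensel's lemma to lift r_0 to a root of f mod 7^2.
r_1 = 15 (mod 49)

Hensel: r_{i+1} = r_i − f(r_i)·(f′(r_i))^{-1} mod 7^{i+2}, f′(x) = 2x + 6. Iterate:
  r_0 = 1 (mod 7)
  r_1 = 15 (mod 49)
Final: r = 15 satisfies f(r) ≡ 0 mod 7^2.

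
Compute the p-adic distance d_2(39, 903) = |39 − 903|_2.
d_2(39, 903) = 1/32

Step 1 — x − y = 39 − 903 = -864. Step 2 — v_2(-864) = 5 (factor: -864 = −(2^5 · 27); the sign does not affect v_p). Step 3 — |x − y|_2 = 2^{-5} = 1/32.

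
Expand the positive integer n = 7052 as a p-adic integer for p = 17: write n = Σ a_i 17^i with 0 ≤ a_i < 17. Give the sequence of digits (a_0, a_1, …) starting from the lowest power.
(a_0, a_1, …) = (14, 6, 7, 1)

Repeated division by 17 gives the digits low-to-high: 7052 = 14 + 6·17^1 + 7·17^2 + 1·17^3. Digit sequence: (14, 6, 7, 1).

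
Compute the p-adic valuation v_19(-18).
v_19(-18) = 0

v_19(n) is the largest exponent k such that 19^k divides n. Factor out: -18 = -19^0 · 18. (Sign doesn't affect v_p.) So v_19(-18) = 0.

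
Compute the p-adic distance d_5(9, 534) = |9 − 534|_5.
d_5(9, 534) = 1/25

Step 1 — x − y = 9 − 534 = -525. Step 2 — v_5(-525) = 2 (factor: -525 = −(5^2 · 21); the sign does not affect v_p). Step 3 — |x − y|_5 = 5^{-2} = 1/25.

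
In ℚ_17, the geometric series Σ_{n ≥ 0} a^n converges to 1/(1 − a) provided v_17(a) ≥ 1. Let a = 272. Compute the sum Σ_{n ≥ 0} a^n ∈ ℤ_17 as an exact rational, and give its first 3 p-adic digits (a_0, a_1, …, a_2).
Σ a^n = 1/(1 − a) = -1/271;  first 3 digits = (1, 16, 1)

v_17(a) = 1 ≥ 1, so the series converges in ℤ_17 to 1/(1 − a) = 1/(1 − 272) = -1/271. Expand this rational in ℤ_17: compute digits iteratively via d_i = x_i mod 17, x_{i+1} = (x_i − d_i)/17. The first 3 digits are (1, 16, 1).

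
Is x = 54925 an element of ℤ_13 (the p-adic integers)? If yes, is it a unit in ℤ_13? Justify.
x ∈ ℤ_13 but not a unit; v_13(x) = 3 > 0

ℤ_13 = {x ∈ ℚ_13 : v_13(x) ≥ 0} and ℤ_13^× = {x ∈ ℤ_13 : v_13(x) = 0}. Here v_13(54925) = v_13(num) − v_13(den) = 3; compare against these criteria.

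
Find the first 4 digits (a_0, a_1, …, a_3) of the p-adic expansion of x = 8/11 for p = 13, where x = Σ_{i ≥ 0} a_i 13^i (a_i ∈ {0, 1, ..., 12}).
(a_0, …, a_3) = (9, 10, 11, 5)

v_13(8/11) = 0 (numerator and denominator both coprime to 13), so x ∈ ℤ_13^×. Compute digits iteratively via a_i = x_i mod 13, x_{i+1} = (x_i − a_i)/13, with x_0 = x:
  x_0 = 8/11;  a_0 = 9;  x_1 = (x_0 − 9)/13 = -7/11
  x_1 = -7/11;  a_1 = 10;  x_2 = (x_1 − 10)/13 = -9/11
  x_2 = -9/11;  a_2 = 11;  x_3 = (x_2 − 11)/13 = -10/11
  x_3 = -10/11;  a_3 = 5;  x_4 = (x_3 − 5)/13 = -5/11
Digits: (9, 10, 11, 5).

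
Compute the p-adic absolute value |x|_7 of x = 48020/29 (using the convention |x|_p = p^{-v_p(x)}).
|48020/29|_7 = 1/2401

Step 1 — compute v_7(x) by factoring powers of 7 out of the numerator and denominator: v_7(48020/29) = 4. Step 2 — apply |x|_p = p^{-v_p(x)} = 7^{-4} = 1/2401.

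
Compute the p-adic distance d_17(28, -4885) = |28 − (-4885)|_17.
d_17(28, -4885) = 1/4913

Step 1 — x − y = 28 − (-4885) = 4913. Step 2 — v_17(4913) = 3 (factor: 4913 = (17^3 · 1); the sign does not affect v_p). Step 3 — |x − y|_17 = 17^{-3} = 1/4913.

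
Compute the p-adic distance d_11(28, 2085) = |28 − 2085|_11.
d_11(28, 2085) = 1/121

Step 1 — x − y = 28 − 2085 = -2057. Step 2 — v_11(-2057) = 2 (factor: -2057 = −(11^2 · 17); the sign does not affect v_p). Step 3 — |x − y|_11 = 11^{-2} = 1/121.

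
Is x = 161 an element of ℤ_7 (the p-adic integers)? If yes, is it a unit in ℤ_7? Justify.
x ∈ ℤ_7 but not a unit; v_7(x) = 1 > 0

ℤ_7 = {x ∈ ℚ_7 : v_7(x) ≥ 0} and ℤ_7^× = {x ∈ ℤ_7 : v_7(x) = 0}. Here v_7(161) = v_7(num) − v_7(den) = 1; compare against these criteria.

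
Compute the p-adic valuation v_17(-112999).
v_17(-112999) = 3

v_17(n) is the largest exponent k such that 17^k divides n. Factor out: -112999 = -17^3 · 23. (Sign doesn't affect v_p.) So v_17(-112999) = 3.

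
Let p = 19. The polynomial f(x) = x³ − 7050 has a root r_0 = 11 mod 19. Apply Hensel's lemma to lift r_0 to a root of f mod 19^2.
r_1 = 163 (mod 361)

Hensel: r_{i+1} = r_i − f(r_i)/f′(r_i) mod 19^{i+2}, where f′(x) = 3x². Iterate:
  r_0 = 11 (mod 19)
  r_1 = 163 (mod 361)
Final: r = 163 with f(r) ≡ 0 mod 19^2.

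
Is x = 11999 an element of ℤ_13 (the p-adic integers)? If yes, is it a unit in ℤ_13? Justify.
x ∈ ℤ_13 but not a unit; v_13(x) = 2 > 0

ℤ_13 = {x ∈ ℚ_13 : v_13(x) ≥ 0} and ℤ_13^× = {x ∈ ℤ_13 : v_13(x) = 0}. Here v_13(11999) = v_13(num) − v_13(den) = 2; compare against these criteria.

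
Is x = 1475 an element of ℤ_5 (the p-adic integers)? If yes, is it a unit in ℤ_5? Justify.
x ∈ ℤ_5 but not a unit; v_5(x) = 2 > 0

ℤ_5 = {x ∈ ℚ_5 : v_5(x) ≥ 0} and ℤ_5^× = {x ∈ ℤ_5 : v_5(x) = 0}. Here v_5(1475) = v_5(num) − v_5(den) = 2; compare against these criteria.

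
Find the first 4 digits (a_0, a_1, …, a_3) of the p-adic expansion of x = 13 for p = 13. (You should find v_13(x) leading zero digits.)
(a_0, …, a_3) = (0, 1, 0, 0)

v_13(13) = 1, so a_0 = ... = a_0 = 0. Factor out: x = 13^1 · u with u = 1 a unit in ℤ_13. Expand u iteratively via a_{v+i} = u_i mod 13, u_{i+1} = (u_i − a_{v+i})/13:
  u_0 = 1;  a_1 = 1;  u_1 = (u_0 − 1)/13 = 0
  u_1 = 0;  a_2 = 0;  u_2 = (u_1 − 0)/13 = 0
  u_2 = 0;  a_3 = 0;  u_3 = (u_2 − 0)/13 = 0
Digits: (0, 1, 0, 0).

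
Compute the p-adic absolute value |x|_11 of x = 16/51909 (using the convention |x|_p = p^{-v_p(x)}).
|16/51909|_11 = 1331

Step 1 — compute v_11(x) by factoring powers of 11 out of the numerator and denominator: v_11(16/51909) = -3. Step 2 — apply |x|_p = p^{-v_p(x)} = 11^{3} = 1331.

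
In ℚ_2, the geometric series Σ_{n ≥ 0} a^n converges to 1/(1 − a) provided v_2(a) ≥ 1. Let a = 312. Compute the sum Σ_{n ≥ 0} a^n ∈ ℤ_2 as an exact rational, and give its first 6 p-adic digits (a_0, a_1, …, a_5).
Σ a^n = 1/(1 − a) = -1/311;  first 6 digits = (1, 0, 0, 1, 1, 1)

v_2(a) = 3 ≥ 1, so the series converges in ℤ_2 to 1/(1 − a) = 1/(1 − 312) = -1/311. Expand this rational in ℤ_2: compute digits iteratively via d_i = x_i mod 2, x_{i+1} = (x_i − d_i)/2. The first 6 digits are (1, 0, 0, 1, 1, 1).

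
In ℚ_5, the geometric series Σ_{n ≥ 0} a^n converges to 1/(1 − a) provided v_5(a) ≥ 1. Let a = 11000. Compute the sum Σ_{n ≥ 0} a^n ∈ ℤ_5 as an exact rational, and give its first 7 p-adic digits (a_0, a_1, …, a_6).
Σ a^n = 1/(1 − a) = -1/10999;  first 7 digits = (1, 0, 0, 3, 2, 3, 4)

v_5(a) = 3 ≥ 1, so the series converges in ℤ_5 to 1/(1 − a) = 1/(1 − 11000) = -1/10999. Expand this rational in ℤ_5: compute digits iteratively via d_i = x_i mod 5, x_{i+1} = (x_i − d_i)/5. The first 7 digits are (1, 0, 0, 3, 2, 3, 4).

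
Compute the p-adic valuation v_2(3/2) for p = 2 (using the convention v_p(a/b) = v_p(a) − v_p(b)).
v_2(3/2) = -1

Factor powers of 2 from the numerator and denominator of the reduced fraction: 3 = 2^0 · 3 and 2 = 2^1 · 1. Apply v_p(a/b) = v_p(a) − v_p(b): v_2(3/2) = 0 − 1 = -1.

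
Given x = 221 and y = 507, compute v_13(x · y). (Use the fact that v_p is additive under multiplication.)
v_13(112047) = 3

v_p(x) = 1 (factor: 221 = 13^1 · 17); v_p(y) = 2 (factor: 507 = 13^2 · 3). Additivity: v_p(xy) = v_p(x) + v_p(y) = 1 + 2 = 3. (Direct check: xy = 112047 = 13^3 · (51).)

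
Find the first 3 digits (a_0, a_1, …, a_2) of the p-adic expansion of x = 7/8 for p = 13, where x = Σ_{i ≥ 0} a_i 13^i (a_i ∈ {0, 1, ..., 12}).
(a_0, …, a_2) = (9, 1, 8)

v_13(7/8) = 0 (numerator and denominator both coprime to 13), so x ∈ ℤ_13^×. Compute digits iteratively via a_i = x_i mod 13, x_{i+1} = (x_i − a_i)/13, with x_0 = x:
  x_0 = 7/8;  a_0 = 9;  x_1 = (x_0 − 9)/13 = -5/8
  x_1 = -5/8;  a_1 = 1;  x_2 = (x_1 − 1)/13 = -1/8
  x_2 = -1/8;  a_2 = 8;  x_3 = (x_2 − 8)/13 = -5/8
Digits: (9, 1, 8).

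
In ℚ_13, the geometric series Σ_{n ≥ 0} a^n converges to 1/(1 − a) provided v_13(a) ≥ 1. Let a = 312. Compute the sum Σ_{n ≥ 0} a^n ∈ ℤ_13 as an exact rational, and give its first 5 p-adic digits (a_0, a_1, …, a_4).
Σ a^n = 1/(1 − a) = -1/311;  first 5 digits = (1, 11, 5, 10, 3)

v_13(a) = 1 ≥ 1, so the series converges in ℤ_13 to 1/(1 − a) = 1/(1 − 312) = -1/311. Expand this rational in ℤ_13: compute digits iteratively via d_i = x_i mod 13, x_{i+1} = (x_i − d_i)/13. The first 5 digits are (1, 11, 5, 10, 3).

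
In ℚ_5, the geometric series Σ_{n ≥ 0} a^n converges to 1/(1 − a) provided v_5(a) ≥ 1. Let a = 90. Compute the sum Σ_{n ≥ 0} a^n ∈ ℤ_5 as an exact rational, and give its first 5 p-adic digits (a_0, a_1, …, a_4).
Σ a^n = 1/(1 − a) = -1/89;  first 5 digits = (1, 3, 2, 2, 0)

v_5(a) = 1 ≥ 1, so the series converges in ℤ_5 to 1/(1 − a) = 1/(1 − 90) = -1/89. Expand this rational in ℤ_5: compute digits iteratively via d_i = x_i mod 5, x_{i+1} = (x_i − d_i)/5. The first 5 digits are (1, 3, 2, 2, 0).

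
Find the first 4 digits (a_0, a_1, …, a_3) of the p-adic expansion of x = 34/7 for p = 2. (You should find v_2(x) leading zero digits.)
(a_0, …, a_3) = (0, 1, 1, 1)

v_2(34/7) = 1, so a_0 = ... = a_0 = 0. Factor out: x = 2^1 · u with u = 17/7 a unit in ℤ_2. Expand u iteratively via a_{v+i} = u_i mod 2, u_{i+1} = (u_i − a_{v+i})/2:
  u_0 = 17/7;  a_1 = 1;  u_1 = (u_0 − 1)/2 = 5/7
  u_1 = 5/7;  a_2 = 1;  u_2 = (u_1 − 1)/2 = -1/7
  u_2 = -1/7;  a_3 = 1;  u_3 = (u_2 − 1)/2 = -4/7
Digits: (0, 1, 1, 1).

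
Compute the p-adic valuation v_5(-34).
v_5(-34) = 0

v_5(n) is the largest exponent k such that 5^k divides n. Factor out: -34 = -5^0 · 34. (Sign doesn't affect v_p.) So v_5(-34) = 0.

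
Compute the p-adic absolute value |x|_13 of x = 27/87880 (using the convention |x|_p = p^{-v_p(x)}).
|27/87880|_13 = 2197

Step 1 — compute v_13(x) by factoring powers of 13 out of the numerator and denominator: v_13(27/87880) = -3. Step 2 — apply |x|_p = p^{-v_p(x)} = 13^{3} = 2197.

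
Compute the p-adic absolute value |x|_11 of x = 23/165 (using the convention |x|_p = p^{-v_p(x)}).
|23/165|_11 = 11

Step 1 — compute v_11(x) by factoring powers of 11 out of the numerator and denominator: v_11(23/165) = -1. Step 2 — apply |x|_p = p^{-v_p(x)} = 11^{1} = 11.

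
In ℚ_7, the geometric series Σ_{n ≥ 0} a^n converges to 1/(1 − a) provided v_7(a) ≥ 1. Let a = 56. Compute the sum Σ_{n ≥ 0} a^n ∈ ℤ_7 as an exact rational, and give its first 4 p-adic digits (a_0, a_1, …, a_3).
Σ a^n = 1/(1 − a) = -1/55;  first 4 digits = (1, 1, 2, 3)

v_7(a) = 1 ≥ 1, so the series converges in ℤ_7 to 1/(1 − a) = 1/(1 − 56) = -1/55. Expand this rational in ℤ_7: compute digits iteratively via d_i = x_i mod 7, x_{i+1} = (x_i − d_i)/7. The first 4 digits are (1, 1, 2, 3).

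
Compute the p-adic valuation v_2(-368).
v_2(-368) = 4

v_2(n) is the largest exponent k such that 2^k divides n. Factor out: -368 = -2^4 · 23. (Sign doesn't affect v_p.) So v_2(-368) = 4.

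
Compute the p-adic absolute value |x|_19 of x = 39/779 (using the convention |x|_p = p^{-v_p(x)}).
|39/779|_19 = 19

Step 1 — compute v_19(x) by factoring powers of 19 out of the numerator and denominator: v_19(39/779) = -1. Step 2 — apply |x|_p = p^{-v_p(x)} = 19^{1} = 19.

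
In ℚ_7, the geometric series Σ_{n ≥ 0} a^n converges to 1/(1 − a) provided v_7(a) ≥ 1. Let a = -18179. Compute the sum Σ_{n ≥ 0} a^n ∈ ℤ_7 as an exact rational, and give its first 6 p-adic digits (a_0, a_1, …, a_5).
Σ a^n = 1/(1 − a) = 1/18180;  first 6 digits = (1, 0, 0, 3, 6, 5)

v_7(a) = 3 ≥ 1, so the series converges in ℤ_7 to 1/(1 − a) = 1/(1 − (-18179)) = 1/18180. Expand this rational in ℤ_7: compute digits iteratively via d_i = x_i mod 7, x_{i+1} = (x_i − d_i)/7. The first 6 digits are (1, 0, 0, 3, 6, 5).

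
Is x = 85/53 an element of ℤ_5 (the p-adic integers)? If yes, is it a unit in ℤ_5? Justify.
x ∈ ℤ_5 but not a unit; v_5(x) = 1 > 0

ℤ_5 = {x ∈ ℚ_5 : v_5(x) ≥ 0} and ℤ_5^× = {x ∈ ℤ_5 : v_5(x) = 0}. Here v_5(85/53) = v_5(num) − v_5(den) = 1; compare against these criteria.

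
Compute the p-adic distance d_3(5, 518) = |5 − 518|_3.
d_3(5, 518) = 1/27

Step 1 — x − y = 5 − 518 = -513. Step 2 — v_3(-513) = 3 (factor: -513 = −(3^3 · 19); the sign does not affect v_p). Step 3 — |x − y|_3 = 3^{-3} = 1/27.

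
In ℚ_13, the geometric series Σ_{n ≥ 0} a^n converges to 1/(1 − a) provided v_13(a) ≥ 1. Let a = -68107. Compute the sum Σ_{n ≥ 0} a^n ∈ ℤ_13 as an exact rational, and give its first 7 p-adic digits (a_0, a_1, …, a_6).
Σ a^n = 1/(1 − a) = 1/68108;  first 7 digits = (1, 0, 0, 8, 10, 12, 11)

v_13(a) = 3 ≥ 1, so the series converges in ℤ_13 to 1/(1 − a) = 1/(1 − (-68107)) = 1/68108. Expand this rational in ℤ_13: compute digits iteratively via d_i = x_i mod 13, x_{i+1} = (x_i − d_i)/13. The first 7 digits are (1, 0, 0, 8, 10, 12, 11).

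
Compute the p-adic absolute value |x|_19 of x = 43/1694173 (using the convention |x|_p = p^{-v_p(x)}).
|43/1694173|_19 = 130321

Step 1 — compute v_19(x) by factoring powers of 19 out of the numerator and denominator: v_19(43/1694173) = -4. Step 2 — apply |x|_p = p^{-v_p(x)} = 19^{4} = 130321.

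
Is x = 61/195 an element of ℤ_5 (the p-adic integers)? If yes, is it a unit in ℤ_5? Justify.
x ∉ ℤ_5 (v_5(x) = -1 < 0)

ℤ_5 = {x ∈ ℚ_5 : v_5(x) ≥ 0} and ℤ_5^× = {x ∈ ℤ_5 : v_5(x) = 0}. Here v_5(61/195) = v_5(num) − v_5(den) = -1; compare against these criteria.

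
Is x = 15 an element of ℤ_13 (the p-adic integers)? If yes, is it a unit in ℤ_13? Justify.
x ∈ ℤ_13^× (unit); v_13(x) = 0

ℤ_13 = {x ∈ ℚ_13 : v_13(x) ≥ 0} and ℤ_13^× = {x ∈ ℤ_13 : v_13(x) = 0}. Here v_13(15) = v_13(num) − v_13(den) = 0; compare against these criteria.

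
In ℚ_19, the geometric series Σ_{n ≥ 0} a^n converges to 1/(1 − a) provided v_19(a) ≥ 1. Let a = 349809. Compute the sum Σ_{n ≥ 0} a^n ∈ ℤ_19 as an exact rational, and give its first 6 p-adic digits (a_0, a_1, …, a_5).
Σ a^n = 1/(1 − a) = -1/349808;  first 6 digits = (1, 0, 0, 13, 2, 0)

v_19(a) = 3 ≥ 1, so the series converges in ℤ_19 to 1/(1 − a) = 1/(1 − 349809) = -1/349808. Expand this rational in ℤ_19: compute digits iteratively via d_i = x_i mod 19, x_{i+1} = (x_i − d_i)/19. The first 6 digits are (1, 0, 0, 13, 2, 0).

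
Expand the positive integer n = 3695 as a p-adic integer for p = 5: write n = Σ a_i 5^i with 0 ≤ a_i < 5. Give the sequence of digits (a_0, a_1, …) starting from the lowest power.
(a_0, a_1, …) = (0, 4, 2, 4, 0, 1)

Repeated division by 5 gives the digits low-to-high: 3695 = 4·5^1 + 2·5^2 + 4·5^3 + 1·5^5. Digit sequence: (0, 4, 2, 4, 0, 1).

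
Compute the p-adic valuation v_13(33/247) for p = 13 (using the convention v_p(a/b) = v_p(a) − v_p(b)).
v_13(33/247) = -1

Factor powers of 13 from the numerator and denominator of the reduced fraction: 33 = 13^0 · 33 and 247 = 13^1 · 19. Apply v_p(a/b) = v_p(a) − v_p(b): v_13(33/247) = 0 − 1 = -1.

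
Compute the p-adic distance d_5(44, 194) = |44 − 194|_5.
d_5(44, 194) = 1/25

Step 1 — x − y = 44 − 194 = -150. Step 2 — v_5(-150) = 2 (factor: -150 = −(5^2 · 6); the sign does not affect v_p). Step 3 — |x − y|_5 = 5^{-2} = 1/25.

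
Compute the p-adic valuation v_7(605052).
v_7(605052) = 5

v_7(n) is the largest exponent k such that 7^k divides n. Factor out: 605052 = 7^5 · 36. (Sign doesn't affect v_p.) So v_7(605052) = 5.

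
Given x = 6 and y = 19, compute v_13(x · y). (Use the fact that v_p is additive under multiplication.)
v_13(114) = 0

v_p(x) = 0 (factor: 6 = 13^0 · 6); v_p(y) = 0 (factor: 19 = 13^0 · 19). Additivity: v_p(xy) = v_p(x) + v_p(y) = 0 + 0 = 0. (Direct check: xy = 114 = 13^0 · (114).)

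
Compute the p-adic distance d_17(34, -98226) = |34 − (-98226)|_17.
d_17(34, -98226) = 1/4913

Step 1 — x − y = 34 − (-98226) = 98260. Step 2 — v_17(98260) = 3 (factor: 98260 = (17^3 · 20); the sign does not affect v_p). Step 3 — |x − y|_17 = 17^{-3} = 1/4913.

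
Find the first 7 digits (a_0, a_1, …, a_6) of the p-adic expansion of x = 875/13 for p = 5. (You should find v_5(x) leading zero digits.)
(a_0, …, a_6) = (0, 0, 0, 4, 2, 1, 2)

v_5(875/13) = 3, so a_0 = ... = a_2 = 0. Factor out: x = 5^3 · u with u = 7/13 a unit in ℤ_5. Expand u iteratively via a_{v+i} = u_i mod 5, u_{i+1} = (u_i − a_{v+i})/5:
  u_0 = 7/13;  a_3 = 4;  u_1 = (u_0 − 4)/5 = -9/13
  u_1 = -9/13;  a_4 = 2;  u_2 = (u_1 − 2)/5 = -7/13
  u_2 = -7/13;  a_5 = 1;  u_3 = (u_2 − 1)/5 = -4/13
  u_3 = -4/13;  a_6 = 2;  u_4 = (u_3 − 2)/5 = -6/13
Digits: (0, 0, 0, 4, 2, 1, 2).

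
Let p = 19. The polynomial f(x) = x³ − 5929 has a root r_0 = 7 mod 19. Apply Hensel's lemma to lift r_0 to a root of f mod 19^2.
r_1 = 45 (mod 361)

Hensel: r_{i+1} = r_i − f(r_i)/f′(r_i) mod 19^{i+2}, where f′(x) = 3x². Iterate:
  r_0 = 7 (mod 19)
  r_1 = 45 (mod 361)
Final: r = 45 with f(r) ≡ 0 mod 19^2.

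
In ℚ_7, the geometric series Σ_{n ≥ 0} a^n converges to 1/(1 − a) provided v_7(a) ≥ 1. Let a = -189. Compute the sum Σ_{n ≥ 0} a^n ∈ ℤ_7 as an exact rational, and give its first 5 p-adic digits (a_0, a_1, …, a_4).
Σ a^n = 1/(1 − a) = 1/190;  first 5 digits = (1, 1, 4, 6, 3)

v_7(a) = 1 ≥ 1, so the series converges in ℤ_7 to 1/(1 − a) = 1/(1 − (-189)) = 1/190. Expand this rational in ℤ_7: compute digits iteratively via d_i = x_i mod 7, x_{i+1} = (x_i − d_i)/7. The first 5 digits are (1, 1, 4, 6, 3).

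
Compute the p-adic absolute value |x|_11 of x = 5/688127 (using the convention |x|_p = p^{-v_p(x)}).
|5/688127|_11 = 14641

Step 1 — compute v_11(x) by factoring powers of 11 out of the numerator and denominator: v_11(5/688127) = -4. Step 2 — apply |x|_p = p^{-v_p(x)} = 11^{4} = 14641.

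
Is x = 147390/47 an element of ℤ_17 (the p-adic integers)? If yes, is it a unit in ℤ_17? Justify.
x ∈ ℤ_17 but not a unit; v_17(x) = 3 > 0

ℤ_17 = {x ∈ ℚ_17 : v_17(x) ≥ 0} and ℤ_17^× = {x ∈ ℤ_17 : v_17(x) = 0}. Here v_17(147390/47) = v_17(num) − v_17(den) = 3; compare against these criteria.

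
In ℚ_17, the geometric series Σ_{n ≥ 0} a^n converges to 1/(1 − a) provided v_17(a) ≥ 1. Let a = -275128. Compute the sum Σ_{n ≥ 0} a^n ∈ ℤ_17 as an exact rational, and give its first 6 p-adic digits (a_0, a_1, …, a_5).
Σ a^n = 1/(1 − a) = 1/275129;  first 6 digits = (1, 0, 0, 12, 13, 16)

v_17(a) = 3 ≥ 1, so the series converges in ℤ_17 to 1/(1 − a) = 1/(1 − (-275128)) = 1/275129. Expand this rational in ℤ_17: compute digits iteratively via d_i = x_i mod 17, x_{i+1} = (x_i − d_i)/17. The first 6 digits are (1, 0, 0, 12, 13, 16).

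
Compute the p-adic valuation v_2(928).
v_2(928) = 5

v_2(n) is the largest exponent k such that 2^k divides n. Factor out: 928 = 2^5 · 29. (Sign doesn't affect v_p.) So v_2(928) = 5.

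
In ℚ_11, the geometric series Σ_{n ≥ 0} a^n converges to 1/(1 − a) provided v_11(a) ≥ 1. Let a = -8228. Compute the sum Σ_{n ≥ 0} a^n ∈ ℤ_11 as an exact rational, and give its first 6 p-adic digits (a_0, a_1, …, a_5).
Σ a^n = 1/(1 − a) = 1/8229;  first 6 digits = (1, 0, 9, 4, 3, 2)

v_11(a) = 2 ≥ 1, so the series converges in ℤ_11 to 1/(1 − a) = 1/(1 − (-8228)) = 1/8229. Expand this rational in ℤ_11: compute digits iteratively via d_i = x_i mod 11, x_{i+1} = (x_i − d_i)/11. The first 6 digits are (1, 0, 9, 4, 3, 2).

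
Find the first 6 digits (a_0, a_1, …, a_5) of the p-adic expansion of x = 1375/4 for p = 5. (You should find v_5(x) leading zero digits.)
(a_0, …, a_5) = (0, 0, 0, 4, 1, 1)

v_5(1375/4) = 3, so a_0 = ... = a_2 = 0. Factor out: x = 5^3 · u with u = 11/4 a unit in ℤ_5. Expand u iteratively via a_{v+i} = u_i mod 5, u_{i+1} = (u_i − a_{v+i})/5:
  u_0 = 11/4;  a_3 = 4;  u_1 = (u_0 − 4)/5 = -1/4
  u_1 = -1/4;  a_4 = 1;  u_2 = (u_1 − 1)/5 = -1/4
  u_2 = -1/4;  a_5 = 1;  u_3 = (u_2 − 1)/5 = -1/4
Digits: (0, 0, 0, 4, 1, 1).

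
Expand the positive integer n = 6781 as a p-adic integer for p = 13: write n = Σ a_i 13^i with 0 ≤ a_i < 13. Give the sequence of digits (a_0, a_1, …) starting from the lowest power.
(a_0, a_1, …) = (8, 1, 1, 3)

Repeated division by 13 gives the digits low-to-high: 6781 = 8 + 1·13^1 + 1·13^2 + 3·13^3. Digit sequence: (8, 1, 1, 3).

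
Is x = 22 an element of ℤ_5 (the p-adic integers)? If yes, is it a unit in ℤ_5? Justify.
x ∈ ℤ_5^× (unit); v_5(x) = 0

ℤ_5 = {x ∈ ℚ_5 : v_5(x) ≥ 0} and ℤ_5^× = {x ∈ ℤ_5 : v_5(x) = 0}. Here v_5(22) = v_5(num) − v_5(den) = 0; compare against these criteria.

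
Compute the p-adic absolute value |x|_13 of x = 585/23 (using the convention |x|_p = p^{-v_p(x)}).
|585/23|_13 = 1/13

Step 1 — compute v_13(x) by factoring powers of 13 out of the numerator and denominator: v_13(585/23) = 1. Step 2 — apply |x|_p = p^{-v_p(x)} = 13^{-1} = 1/13.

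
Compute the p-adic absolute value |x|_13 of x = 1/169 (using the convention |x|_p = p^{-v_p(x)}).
|1/169|_13 = 169

Step 1 — compute v_13(x) by factoring powers of 13 out of the numerator and denominator: v_13(1/169) = -2. Step 2 — apply |x|_p = p^{-v_p(x)} = 13^{2} = 169.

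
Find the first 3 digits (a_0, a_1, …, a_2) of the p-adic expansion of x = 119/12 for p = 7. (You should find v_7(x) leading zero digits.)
(a_0, …, a_2) = (0, 2, 4)

v_7(119/12) = 1, so a_0 = ... = a_0 = 0. Factor out: x = 7^1 · u with u = 17/12 a unit in ℤ_7. Expand u iteratively via a_{v+i} = u_i mod 7, u_{i+1} = (u_i − a_{v+i})/7:
  u_0 = 17/12;  a_1 = 2;  u_1 = (u_0 − 2)/7 = -1/12
  u_1 = -1/12;  a_2 = 4;  u_2 = (u_1 − 4)/7 = -7/12
Digits: (0, 2, 4).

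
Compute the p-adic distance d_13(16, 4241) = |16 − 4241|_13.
d_13(16, 4241) = 1/169

Step 1 — x − y = 16 − 4241 = -4225. Step 2 — v_13(-4225) = 2 (factor: -4225 = −(13^2 · 25); the sign does not affect v_p). Step 3 — |x − y|_13 = 13^{-2} = 1/169.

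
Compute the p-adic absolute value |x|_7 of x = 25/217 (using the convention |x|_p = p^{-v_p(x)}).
|25/217|_7 = 7

Step 1 — compute v_7(x) by factoring powers of 7 out of the numerator and denominator: v_7(25/217) = -1. Step 2 — apply |x|_p = p^{-v_p(x)} = 7^{1} = 7.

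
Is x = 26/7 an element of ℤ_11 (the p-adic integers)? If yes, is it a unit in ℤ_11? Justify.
x ∈ ℤ_11^× (unit); v_11(x) = 0

ℤ_11 = {x ∈ ℚ_11 : v_11(x) ≥ 0} and ℤ_11^× = {x ∈ ℤ_11 : v_11(x) = 0}. Here v_11(26/7) = v_11(num) − v_11(den) = 0; compare against these criteria.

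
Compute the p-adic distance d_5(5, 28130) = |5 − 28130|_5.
d_5(5, 28130) = 1/3125

Step 1 — x − y = 5 − 28130 = -28125. Step 2 — v_5(-28125) = 5 (factor: -28125 = −(5^5 · 9); the sign does not affect v_p). Step 3 — |x − y|_5 = 5^{-5} = 1/3125.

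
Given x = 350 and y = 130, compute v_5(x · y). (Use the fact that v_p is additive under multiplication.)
v_5(45500) = 3

v_p(x) = 2 (factor: 350 = 5^2 · 14); v_p(y) = 1 (factor: 130 = 5^1 · 26). Additivity: v_p(xy) = v_p(x) + v_p(y) = 2 + 1 = 3. (Direct check: xy = 45500 = 5^3 · (364).)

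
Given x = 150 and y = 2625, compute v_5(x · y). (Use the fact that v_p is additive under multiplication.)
v_5(393750) = 5

v_p(x) = 2 (factor: 150 = 5^2 · 6); v_p(y) = 3 (factor: 2625 = 5^3 · 21). Additivity: v_p(xy) = v_p(x) + v_p(y) = 2 + 3 = 5. (Direct check: xy = 393750 = 5^5 · (126).)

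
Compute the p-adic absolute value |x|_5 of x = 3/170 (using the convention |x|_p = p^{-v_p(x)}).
|3/170|_5 = 5

Step 1 — compute v_5(x) by factoring powers of 5 out of the numerator and denominator: v_5(3/170) = -1. Step 2 — apply |x|_p = p^{-v_p(x)} = 5^{1} = 5.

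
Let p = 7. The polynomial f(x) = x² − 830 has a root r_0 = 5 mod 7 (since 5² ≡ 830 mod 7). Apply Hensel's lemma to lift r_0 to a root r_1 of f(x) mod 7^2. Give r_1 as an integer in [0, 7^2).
r_1 = 12 (mod 49)

Hensel's recurrence: r_{i+1} = r_i − f(r_i)·(f′(r_i))^{-1} mod 7^{i+2}, with f′(x) = 2x. Iterate:
  r_0 = 5 (mod 7)
  r_1 = 12 (mod 49)
Final: r_1 = 12, and one checks f(r_1) ≡ 0 mod 7^2.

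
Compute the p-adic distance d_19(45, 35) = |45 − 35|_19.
d_19(45, 35) = 1

Step 1 — x − y = 45 − 35 = 10. Step 2 — v_19(10) = 0 (factor: 10 = (19^0 · 10); the sign does not affect v_p). Step 3 — |x − y|_19 = 19^{0} = 1.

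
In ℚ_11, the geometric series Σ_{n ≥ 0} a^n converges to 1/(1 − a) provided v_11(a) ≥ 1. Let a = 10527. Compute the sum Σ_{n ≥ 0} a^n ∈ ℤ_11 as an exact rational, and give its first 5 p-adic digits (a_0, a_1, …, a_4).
Σ a^n = 1/(1 − a) = -1/10526;  first 5 digits = (1, 0, 10, 7, 1)

v_11(a) = 2 ≥ 1, so the series converges in ℤ_11 to 1/(1 − a) = 1/(1 − 10527) = -1/10526. Expand this rational in ℤ_11: compute digits iteratively via d_i = x_i mod 11, x_{i+1} = (x_i − d_i)/11. The first 5 digits are (1, 0, 10, 7, 1).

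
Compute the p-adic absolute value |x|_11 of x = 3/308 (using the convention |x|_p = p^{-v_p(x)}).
|3/308|_11 = 11

Step 1 — compute v_11(x) by factoring powers of 11 out of the numerator and denominator: v_11(3/308) = -1. Step 2 — apply |x|_p = p^{-v_p(x)} = 11^{1} = 11.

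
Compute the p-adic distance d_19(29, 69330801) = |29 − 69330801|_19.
d_19(29, 69330801) = 1/2476099

Step 1 — x − y = 29 − 69330801 = -69330772. Step 2 — v_19(-69330772) = 5 (factor: -69330772 = −(19^5 · 28); the sign does not affect v_p). Step 3 — |x − y|_19 = 19^{-5} = 1/2476099.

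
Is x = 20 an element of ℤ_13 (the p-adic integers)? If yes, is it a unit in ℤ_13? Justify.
x ∈ ℤ_13^× (unit); v_13(x) = 0

ℤ_13 = {x ∈ ℚ_13 : v_13(x) ≥ 0} and ℤ_13^× = {x ∈ ℤ_13 : v_13(x) = 0}. Here v_13(20) = v_13(num) − v_13(den) = 0; compare against these criteria.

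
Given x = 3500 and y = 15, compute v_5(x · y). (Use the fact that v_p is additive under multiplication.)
v_5(52500) = 4

v_p(x) = 3 (factor: 3500 = 5^3 · 28); v_p(y) = 1 (factor: 15 = 5^1 · 3). Additivity: v_p(xy) = v_p(x) + v_p(y) = 3 + 1 = 4. (Direct check: xy = 52500 = 5^4 · (84).)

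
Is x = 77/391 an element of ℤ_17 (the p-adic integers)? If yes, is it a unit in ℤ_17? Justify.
x ∉ ℤ_17 (v_17(x) = -1 < 0)

ℤ_17 = {x ∈ ℚ_17 : v_17(x) ≥ 0} and ℤ_17^× = {x ∈ ℤ_17 : v_17(x) = 0}. Here v_17(77/391) = v_17(num) − v_17(den) = -1; compare against these criteria.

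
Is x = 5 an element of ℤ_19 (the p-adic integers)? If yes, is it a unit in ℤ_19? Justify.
x ∈ ℤ_19^× (unit); v_19(x) = 0

ℤ_19 = {x ∈ ℚ_19 : v_19(x) ≥ 0} and ℤ_19^× = {x ∈ ℤ_19 : v_19(x) = 0}. Here v_19(5) = v_19(num) − v_19(den) = 0; compare against these criteria.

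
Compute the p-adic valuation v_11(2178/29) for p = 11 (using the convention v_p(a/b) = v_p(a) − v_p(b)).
v_11(2178/29) = 2

Factor powers of 11 from the numerator and denominator of the reduced fraction: 2178 = 11^2 · 18 and 29 = 11^0 · 29. Apply v_p(a/b) = v_p(a) − v_p(b): v_11(2178/29) = 2 − 0 = 2.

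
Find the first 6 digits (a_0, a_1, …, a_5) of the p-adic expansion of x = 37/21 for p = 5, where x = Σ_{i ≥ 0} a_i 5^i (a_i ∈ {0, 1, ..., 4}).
(a_0, …, a_5) = (2, 4, 3, 4, 0, 1)

v_5(37/21) = 0 (numerator and denominator both coprime to 5), so x ∈ ℤ_5^×. Compute digits iteratively via a_i = x_i mod 5, x_{i+1} = (x_i − a_i)/5, with x_0 = x:
  x_0 = 37/21;  a_0 = 2;  x_1 = (x_0 − 2)/5 = -1/21
  x_1 = -1/21;  a_1 = 4;  x_2 = (x_1 − 4)/5 = -17/21
  x_2 = -17/21;  a_2 = 3;  x_3 = (x_2 − 3)/5 = -16/21
  x_3 = -16/21;  a_3 = 4;  x_4 = (x_3 − 4)/5 = -20/21
  x_4 = -20/21;  a_4 = 0;  x_5 = (x_4 − 0)/5 = -4/21
  x_5 = -4/21;  a_5 = 1;  x_6 = (x_5 − 1)/5 = -5/21
Digits: (2, 4, 3, 4, 0, 1).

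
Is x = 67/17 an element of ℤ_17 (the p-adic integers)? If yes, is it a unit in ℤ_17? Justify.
x ∉ ℤ_17 (v_17(x) = -1 < 0)

ℤ_17 = {x ∈ ℚ_17 : v_17(x) ≥ 0} and ℤ_17^× = {x ∈ ℤ_17 : v_17(x) = 0}. Here v_17(67/17) = v_17(num) − v_17(den) = -1; compare against these criteria.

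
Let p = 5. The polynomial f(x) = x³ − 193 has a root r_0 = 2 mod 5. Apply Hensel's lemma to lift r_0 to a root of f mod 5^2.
r_1 = 7 (mod 25)

Hensel: r_{i+1} = r_i − f(r_i)/f′(r_i) mod 5^{i+2}, where f′(x) = 3x². Iterate:
  r_0 = 2 (mod 5)
  r_1 = 7 (mod 25)
Final: r = 7 with f(r) ≡ 0 mod 5^2.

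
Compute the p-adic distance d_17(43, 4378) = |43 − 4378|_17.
d_17(43, 4378) = 1/289

Step 1 — x − y = 43 − 4378 = -4335. Step 2 — v_17(-4335) = 2 (factor: -4335 = −(17^2 · 15); the sign does not affect v_p). Step 3 — |x − y|_17 = 17^{-2} = 1/289.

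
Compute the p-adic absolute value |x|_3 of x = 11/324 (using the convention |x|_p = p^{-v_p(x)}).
|11/324|_3 = 81

Step 1 — compute v_3(x) by factoring powers of 3 out of the numerator and denominator: v_3(11/324) = -4. Step 2 — apply |x|_p = p^{-v_p(x)} = 3^{4} = 81.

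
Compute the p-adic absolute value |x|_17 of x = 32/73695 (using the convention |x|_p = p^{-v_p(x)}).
|32/73695|_17 = 4913

Step 1 — compute v_17(x) by factoring powers of 17 out of the numerator and denominator: v_17(32/73695) = -3. Step 2 — apply |x|_p = p^{-v_p(x)} = 17^{3} = 4913.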